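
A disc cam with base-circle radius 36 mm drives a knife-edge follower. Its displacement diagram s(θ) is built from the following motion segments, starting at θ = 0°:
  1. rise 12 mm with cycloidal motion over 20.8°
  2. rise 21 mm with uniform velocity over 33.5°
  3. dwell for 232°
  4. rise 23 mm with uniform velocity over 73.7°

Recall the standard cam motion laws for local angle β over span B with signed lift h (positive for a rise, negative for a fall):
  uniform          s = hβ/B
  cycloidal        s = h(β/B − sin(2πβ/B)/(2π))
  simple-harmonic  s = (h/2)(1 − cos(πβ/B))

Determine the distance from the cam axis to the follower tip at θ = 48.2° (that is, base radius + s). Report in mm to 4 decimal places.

seg 1 [0°–20.8°] cycloidal, h=12: full span → s += 12 → s = 12.0000
seg 2 [20.8°–54.3°] uniform, h=21: θ=48.2° here. β=27.4, B=33.5. 21·27.4/33.5 = 17.1761 → s = 29.1761
radial distance = base radius + s = 36 + 29.1761 = 65.1761

65.1761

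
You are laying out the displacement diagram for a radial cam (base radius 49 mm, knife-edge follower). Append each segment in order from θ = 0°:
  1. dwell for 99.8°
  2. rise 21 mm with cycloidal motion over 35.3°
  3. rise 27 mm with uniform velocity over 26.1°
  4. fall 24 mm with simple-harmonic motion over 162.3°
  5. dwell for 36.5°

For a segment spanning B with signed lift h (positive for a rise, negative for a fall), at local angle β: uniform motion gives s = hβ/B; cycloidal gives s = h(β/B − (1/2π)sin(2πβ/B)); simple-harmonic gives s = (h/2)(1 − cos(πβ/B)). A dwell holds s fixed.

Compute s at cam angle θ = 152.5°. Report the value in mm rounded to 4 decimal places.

seg 1 [0°–99.8°] dwell: s stays 0.0000
seg 2 [99.8°–135.1°] cycloidal, h=21: full span → s += 21 → s = 21.0000
seg 3 [135.1°–161.2°] uniform, h=27: θ=152.5° here. β=17.4, B=26.1. 27·17.4/26.1 = 18.0000 → s = 39.0000

39.0000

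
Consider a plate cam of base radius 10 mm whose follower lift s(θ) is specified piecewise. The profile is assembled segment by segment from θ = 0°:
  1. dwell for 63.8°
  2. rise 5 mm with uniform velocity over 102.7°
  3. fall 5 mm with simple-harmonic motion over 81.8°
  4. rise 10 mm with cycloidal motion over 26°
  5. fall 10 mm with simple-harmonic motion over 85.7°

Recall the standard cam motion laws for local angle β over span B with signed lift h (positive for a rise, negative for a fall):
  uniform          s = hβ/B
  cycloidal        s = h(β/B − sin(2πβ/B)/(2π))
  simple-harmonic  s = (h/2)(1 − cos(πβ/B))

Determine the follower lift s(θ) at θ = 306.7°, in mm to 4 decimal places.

seg 1 [0°–63.8°] dwell: s stays 0.0000
seg 2 [63.8°–166.5°] uniform, h=5: full span → s += 5 → s = 5.0000
seg 3 [166.5°–248.3°] simple-harmonic, h=-5: full span → s += -5 → s = 0.0000
seg 4 [248.3°–274.3°] cycloidal, h=10: full span → s += 10 → s = 10.0000
seg 5 [274.3°–360°] simple-harmonic, h=-10: θ=306.7° here. β=32.4, B=85.7. -10/2·(1 − cos(π·0.3781)) = -3.1311 → s = 6.8689

6.8689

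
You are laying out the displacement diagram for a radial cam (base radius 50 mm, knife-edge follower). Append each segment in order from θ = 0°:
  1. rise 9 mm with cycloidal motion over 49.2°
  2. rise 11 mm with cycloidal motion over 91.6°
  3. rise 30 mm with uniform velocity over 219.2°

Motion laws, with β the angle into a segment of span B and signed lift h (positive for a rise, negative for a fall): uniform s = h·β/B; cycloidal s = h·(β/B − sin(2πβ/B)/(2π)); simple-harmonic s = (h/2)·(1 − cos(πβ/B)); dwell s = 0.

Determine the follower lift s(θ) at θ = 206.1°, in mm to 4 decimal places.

seg 1 [0°–49.2°] cycloidal, h=9: full span → s += 9 → s = 9.0000
seg 2 [49.2°–140.8°] cycloidal, h=11: full span → s += 11 → s = 20.0000
seg 3 [140.8°–360°] uniform, h=30: θ=206.1° here. β=65.3, B=219.2. 30·65.3/219.2 = 8.9370 → s = 28.9370

28.9370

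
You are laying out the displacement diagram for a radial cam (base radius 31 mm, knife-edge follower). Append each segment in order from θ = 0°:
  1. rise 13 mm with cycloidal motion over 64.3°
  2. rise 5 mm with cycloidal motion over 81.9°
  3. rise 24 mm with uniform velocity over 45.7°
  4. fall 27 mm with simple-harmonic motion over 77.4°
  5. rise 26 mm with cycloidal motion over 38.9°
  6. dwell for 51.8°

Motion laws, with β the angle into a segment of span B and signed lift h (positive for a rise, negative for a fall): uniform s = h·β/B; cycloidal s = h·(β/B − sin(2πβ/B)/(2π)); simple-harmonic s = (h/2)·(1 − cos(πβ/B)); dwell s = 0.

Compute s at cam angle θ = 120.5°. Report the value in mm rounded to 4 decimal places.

seg 1 [0°–64.3°] cycloidal, h=13: full span → s += 13 → s = 13.0000
seg 2 [64.3°–146.2°] cycloidal, h=5: θ=120.5° here. β=56.2, B=81.9. 5·(0.6862 − sin(2π·0.6862)/(2π)) = 4.1637 → s = 17.1637

17.1637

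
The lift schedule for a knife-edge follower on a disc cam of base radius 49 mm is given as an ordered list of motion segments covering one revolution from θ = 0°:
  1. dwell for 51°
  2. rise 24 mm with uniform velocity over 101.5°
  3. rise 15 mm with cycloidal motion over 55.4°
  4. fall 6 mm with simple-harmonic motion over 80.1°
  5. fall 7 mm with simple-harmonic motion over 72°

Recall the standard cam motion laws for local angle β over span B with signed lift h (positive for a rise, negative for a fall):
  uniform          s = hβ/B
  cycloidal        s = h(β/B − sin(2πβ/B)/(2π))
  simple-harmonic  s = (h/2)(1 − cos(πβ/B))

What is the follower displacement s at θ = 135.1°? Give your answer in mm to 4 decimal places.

seg 1 [0°–51°] dwell: s stays 0.0000
seg 2 [51°–152.5°] uniform, h=24: θ=135.1° here. β=84.1, B=101.5. 24·84.1/101.5 = 19.8857 → s = 19.8857

19.8857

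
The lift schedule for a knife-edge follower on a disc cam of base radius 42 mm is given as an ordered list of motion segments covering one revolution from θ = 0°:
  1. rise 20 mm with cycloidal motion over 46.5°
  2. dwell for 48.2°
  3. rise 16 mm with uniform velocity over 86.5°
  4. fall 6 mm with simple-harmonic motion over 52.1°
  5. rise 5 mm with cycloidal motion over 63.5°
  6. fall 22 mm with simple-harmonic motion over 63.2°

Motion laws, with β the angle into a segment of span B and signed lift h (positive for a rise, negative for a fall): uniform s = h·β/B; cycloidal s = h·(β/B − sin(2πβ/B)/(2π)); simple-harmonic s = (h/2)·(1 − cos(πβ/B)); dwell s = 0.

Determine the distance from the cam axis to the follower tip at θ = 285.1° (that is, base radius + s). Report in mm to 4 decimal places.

seg 1 [0°–46.5°] cycloidal, h=20: full span → s += 20 → s = 20.0000
seg 2 [46.5°–94.7°] dwell: s stays 20.0000
seg 3 [94.7°–181.2°] uniform, h=16: full span → s += 16 → s = 36.0000
seg 4 [181.2°–233.3°] simple-harmonic, h=-6: full span → s += -6 → s = 30.0000
seg 5 [233.3°–296.8°] cycloidal, h=5: θ=285.1° here. β=51.8, B=63.5. 5·(0.8157 − sin(2π·0.8157)/(2π)) = 4.8076 → s = 34.8076
radial distance = base radius + s = 42 + 34.8076 = 76.8076

76.8076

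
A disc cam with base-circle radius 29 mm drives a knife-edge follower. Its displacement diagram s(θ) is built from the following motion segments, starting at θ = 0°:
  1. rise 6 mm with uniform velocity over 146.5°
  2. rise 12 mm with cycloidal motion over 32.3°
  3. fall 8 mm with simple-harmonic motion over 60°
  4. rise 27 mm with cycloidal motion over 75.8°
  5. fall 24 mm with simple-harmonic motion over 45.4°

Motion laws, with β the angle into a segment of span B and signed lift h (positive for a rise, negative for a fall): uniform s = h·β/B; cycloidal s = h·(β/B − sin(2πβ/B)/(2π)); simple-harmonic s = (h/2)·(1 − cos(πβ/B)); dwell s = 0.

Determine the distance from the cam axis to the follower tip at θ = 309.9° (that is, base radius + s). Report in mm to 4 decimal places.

seg 1 [0°–146.5°] uniform, h=6: full span → s += 6 → s = 6.0000
seg 2 [146.5°–178.8°] cycloidal, h=12: full span → s += 12 → s = 18.0000
seg 3 [178.8°–238.8°] simple-harmonic, h=-8: full span → s += -8 → s = 10.0000
seg 4 [238.8°–314.6°] cycloidal, h=27: θ=309.9° here. β=71.1, B=75.8. 27·(0.9380 − sin(2π·0.9380)/(2π)) = 26.9580 → s = 36.9580
radial distance = base radius + s = 29 + 36.9580 = 65.9580

65.9580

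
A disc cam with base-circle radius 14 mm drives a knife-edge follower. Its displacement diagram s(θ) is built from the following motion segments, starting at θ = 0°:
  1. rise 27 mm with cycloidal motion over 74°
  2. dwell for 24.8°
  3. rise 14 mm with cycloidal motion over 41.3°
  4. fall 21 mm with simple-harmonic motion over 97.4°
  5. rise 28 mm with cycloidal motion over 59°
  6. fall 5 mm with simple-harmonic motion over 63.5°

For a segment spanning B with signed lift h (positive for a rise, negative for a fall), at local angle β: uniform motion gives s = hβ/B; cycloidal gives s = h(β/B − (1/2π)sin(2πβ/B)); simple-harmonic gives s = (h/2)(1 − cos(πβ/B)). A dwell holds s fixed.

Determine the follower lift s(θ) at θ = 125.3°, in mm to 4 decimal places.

seg 1 [0°–74°] cycloidal, h=27: full span → s += 27 → s = 27.0000
seg 2 [74°–98.8°] dwell: s stays 27.0000
seg 3 [98.8°–140.1°] cycloidal, h=14: θ=125.3° here. β=26.5, B=41.3. 14·(0.6416 − sin(2π·0.6416)/(2π)) = 10.7145 → s = 37.7145

37.7145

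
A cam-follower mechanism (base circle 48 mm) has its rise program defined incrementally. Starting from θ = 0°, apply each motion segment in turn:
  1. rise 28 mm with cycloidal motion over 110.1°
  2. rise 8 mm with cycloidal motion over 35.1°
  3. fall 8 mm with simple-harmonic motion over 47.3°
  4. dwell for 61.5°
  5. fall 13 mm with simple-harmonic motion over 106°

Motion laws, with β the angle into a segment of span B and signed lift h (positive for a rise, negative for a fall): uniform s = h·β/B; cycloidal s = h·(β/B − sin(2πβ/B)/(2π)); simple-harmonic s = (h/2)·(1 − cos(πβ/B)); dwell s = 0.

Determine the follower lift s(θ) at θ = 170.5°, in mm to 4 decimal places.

seg 1 [0°–110.1°] cycloidal, h=28: full span → s += 28 → s = 28.0000
seg 2 [110.1°–145.2°] cycloidal, h=8: full span → s += 8 → s = 36.0000
seg 3 [145.2°–192.5°] simple-harmonic, h=-8: θ=170.5° here. β=25.3, B=47.3. -8/2·(1 − cos(π·0.5349)) = -4.4375 → s = 31.5625

31.5625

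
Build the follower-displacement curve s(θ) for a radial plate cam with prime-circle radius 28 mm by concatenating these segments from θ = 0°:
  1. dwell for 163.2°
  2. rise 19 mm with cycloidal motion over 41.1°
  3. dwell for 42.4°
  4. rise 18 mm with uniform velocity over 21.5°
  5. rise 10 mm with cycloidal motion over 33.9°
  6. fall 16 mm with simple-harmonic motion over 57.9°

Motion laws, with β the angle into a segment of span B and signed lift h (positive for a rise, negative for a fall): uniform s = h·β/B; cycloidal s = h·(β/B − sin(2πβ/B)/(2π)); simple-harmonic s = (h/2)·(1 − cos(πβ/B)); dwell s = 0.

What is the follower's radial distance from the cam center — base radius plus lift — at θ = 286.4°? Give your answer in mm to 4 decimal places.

seg 1 [0°–163.2°] dwell: s stays 0.0000
seg 2 [163.2°–204.3°] cycloidal, h=19: full span → s += 19 → s = 19.0000
seg 3 [204.3°–246.7°] dwell: s stays 19.0000
seg 4 [246.7°–268.2°] uniform, h=18: full span → s += 18 → s = 37.0000
seg 5 [268.2°–302.1°] cycloidal, h=10: θ=286.4° here. β=18.2, B=33.9. 10·(0.5369 − sin(2π·0.5369)/(2π)) = 5.7342 → s = 42.7342
radial distance = base radius + s = 28 + 42.7342 = 70.7342

70.7342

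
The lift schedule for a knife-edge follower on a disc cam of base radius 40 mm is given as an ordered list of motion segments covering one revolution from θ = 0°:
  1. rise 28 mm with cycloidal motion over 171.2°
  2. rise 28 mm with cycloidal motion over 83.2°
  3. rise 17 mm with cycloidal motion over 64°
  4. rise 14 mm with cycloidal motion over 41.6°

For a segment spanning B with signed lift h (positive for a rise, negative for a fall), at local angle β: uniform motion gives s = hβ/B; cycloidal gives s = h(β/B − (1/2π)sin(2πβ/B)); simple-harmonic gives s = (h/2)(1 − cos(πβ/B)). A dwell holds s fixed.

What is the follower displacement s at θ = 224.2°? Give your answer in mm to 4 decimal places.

seg 1 [0°–171.2°] cycloidal, h=28: full span → s += 28 → s = 28.0000
seg 2 [171.2°–254.4°] cycloidal, h=28: θ=224.2° here. β=53, B=83.2. 28·(0.6370 − sin(2π·0.6370)/(2π)) = 21.2164 → s = 49.2164

49.2164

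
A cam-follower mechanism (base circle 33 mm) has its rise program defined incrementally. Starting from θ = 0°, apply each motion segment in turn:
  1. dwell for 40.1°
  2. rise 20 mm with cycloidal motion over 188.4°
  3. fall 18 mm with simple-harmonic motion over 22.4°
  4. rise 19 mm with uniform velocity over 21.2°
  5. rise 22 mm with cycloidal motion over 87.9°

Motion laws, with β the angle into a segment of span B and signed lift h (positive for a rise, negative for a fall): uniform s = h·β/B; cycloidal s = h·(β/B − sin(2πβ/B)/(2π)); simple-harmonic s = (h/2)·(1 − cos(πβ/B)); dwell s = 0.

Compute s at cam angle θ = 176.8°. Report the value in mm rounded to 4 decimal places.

seg 1 [0°–40.1°] dwell: s stays 0.0000
seg 2 [40.1°–228.5°] cycloidal, h=20: θ=176.8° here. β=136.7, B=188.4. 20·(0.7256 − sin(2π·0.7256)/(2π)) = 17.6574 → s = 17.6574

17.6574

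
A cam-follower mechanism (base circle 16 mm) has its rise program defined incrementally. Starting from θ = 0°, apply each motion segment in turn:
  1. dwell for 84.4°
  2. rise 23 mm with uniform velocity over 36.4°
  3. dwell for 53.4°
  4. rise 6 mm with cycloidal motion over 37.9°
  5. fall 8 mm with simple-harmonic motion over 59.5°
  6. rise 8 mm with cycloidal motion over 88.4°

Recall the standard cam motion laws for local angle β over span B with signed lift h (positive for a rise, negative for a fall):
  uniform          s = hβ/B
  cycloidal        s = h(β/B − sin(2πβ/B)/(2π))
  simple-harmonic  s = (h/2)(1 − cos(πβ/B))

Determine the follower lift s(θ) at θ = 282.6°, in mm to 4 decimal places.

seg 1 [0°–84.4°] dwell: s stays 0.0000
seg 2 [84.4°–120.8°] uniform, h=23: full span → s += 23 → s = 23.0000
seg 3 [120.8°–174.2°] dwell: s stays 23.0000
seg 4 [174.2°–212.1°] cycloidal, h=6: full span → s += 6 → s = 29.0000
seg 5 [212.1°–271.6°] simple-harmonic, h=-8: full span → s += -8 → s = 21.0000
seg 6 [271.6°–360°] cycloidal, h=8: θ=282.6° here. β=11, B=88.4. 8·(0.1244 − sin(2π·0.1244)/(2π)) = 0.0984 → s = 21.0984

21.0984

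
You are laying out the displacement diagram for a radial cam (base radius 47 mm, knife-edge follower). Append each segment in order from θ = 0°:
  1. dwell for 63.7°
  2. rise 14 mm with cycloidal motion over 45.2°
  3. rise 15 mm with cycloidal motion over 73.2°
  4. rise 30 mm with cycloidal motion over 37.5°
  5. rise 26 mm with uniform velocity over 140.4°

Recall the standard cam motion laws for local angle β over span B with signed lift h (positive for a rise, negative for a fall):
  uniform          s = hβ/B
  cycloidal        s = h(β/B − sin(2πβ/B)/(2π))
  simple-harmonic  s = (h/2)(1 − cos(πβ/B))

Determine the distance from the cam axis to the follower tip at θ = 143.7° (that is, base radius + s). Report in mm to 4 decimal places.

seg 1 [0°–63.7°] dwell: s stays 0.0000
seg 2 [63.7°–108.9°] cycloidal, h=14: full span → s += 14 → s = 14.0000
seg 3 [108.9°–182.1°] cycloidal, h=15: θ=143.7° here. β=34.8, B=73.2. 15·(0.4754 − sin(2π·0.4754)/(2π)) = 6.7638 → s = 20.7638
radial distance = base radius + s = 47 + 20.7638 = 67.7638

67.7638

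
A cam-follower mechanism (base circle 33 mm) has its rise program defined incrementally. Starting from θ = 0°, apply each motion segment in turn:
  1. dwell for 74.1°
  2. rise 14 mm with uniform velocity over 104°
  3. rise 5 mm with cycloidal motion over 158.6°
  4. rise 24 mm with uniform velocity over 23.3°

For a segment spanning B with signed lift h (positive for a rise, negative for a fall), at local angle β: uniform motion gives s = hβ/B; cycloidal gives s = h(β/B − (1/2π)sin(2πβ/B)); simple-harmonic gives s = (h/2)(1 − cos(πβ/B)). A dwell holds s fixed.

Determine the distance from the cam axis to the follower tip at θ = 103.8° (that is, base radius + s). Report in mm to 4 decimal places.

seg 1 [0°–74.1°] dwell: s stays 0.0000
seg 2 [74.1°–178.1°] uniform, h=14: θ=103.8° here. β=29.7, B=104. 14·29.7/104 = 3.9981 → s = 3.9981
radial distance = base radius + s = 33 + 3.9981 = 36.9981

36.9981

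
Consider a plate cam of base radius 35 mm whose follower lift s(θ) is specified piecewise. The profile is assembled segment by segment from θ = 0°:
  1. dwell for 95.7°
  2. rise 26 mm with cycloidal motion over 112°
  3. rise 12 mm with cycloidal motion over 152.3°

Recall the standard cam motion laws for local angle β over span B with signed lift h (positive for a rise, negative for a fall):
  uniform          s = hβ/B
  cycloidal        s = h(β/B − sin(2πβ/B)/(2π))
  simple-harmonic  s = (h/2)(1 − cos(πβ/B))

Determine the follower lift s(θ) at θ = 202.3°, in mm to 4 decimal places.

seg 1 [0°–95.7°] dwell: s stays 0.0000
seg 2 [95.7°–207.7°] cycloidal, h=26: θ=202.3° here. β=106.6, B=112. 26·(0.9518 − sin(2π·0.9518)/(2π)) = 25.9809 → s = 25.9809

25.9809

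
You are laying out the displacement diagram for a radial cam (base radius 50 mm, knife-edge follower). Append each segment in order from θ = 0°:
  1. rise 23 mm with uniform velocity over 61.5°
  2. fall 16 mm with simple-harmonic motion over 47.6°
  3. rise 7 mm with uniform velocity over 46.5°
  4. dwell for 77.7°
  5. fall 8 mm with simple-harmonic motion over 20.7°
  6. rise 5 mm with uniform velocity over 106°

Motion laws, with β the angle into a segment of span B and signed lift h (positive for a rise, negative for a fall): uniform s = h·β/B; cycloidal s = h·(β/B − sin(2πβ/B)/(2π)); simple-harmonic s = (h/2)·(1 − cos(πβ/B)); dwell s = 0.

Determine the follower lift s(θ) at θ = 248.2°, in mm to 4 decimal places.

seg 1 [0°–61.5°] uniform, h=23: full span → s += 23 → s = 23.0000
seg 2 [61.5°–109.1°] simple-harmonic, h=-16: full span → s += -16 → s = 7.0000
seg 3 [109.1°–155.6°] uniform, h=7: full span → s += 7 → s = 14.0000
seg 4 [155.6°–233.3°] dwell: s stays 14.0000
seg 5 [233.3°–254°] simple-harmonic, h=-8: θ=248.2° here. β=14.9, B=20.7. -8/2·(1 − cos(π·0.7198)) = -6.5478 → s = 7.4522

7.4522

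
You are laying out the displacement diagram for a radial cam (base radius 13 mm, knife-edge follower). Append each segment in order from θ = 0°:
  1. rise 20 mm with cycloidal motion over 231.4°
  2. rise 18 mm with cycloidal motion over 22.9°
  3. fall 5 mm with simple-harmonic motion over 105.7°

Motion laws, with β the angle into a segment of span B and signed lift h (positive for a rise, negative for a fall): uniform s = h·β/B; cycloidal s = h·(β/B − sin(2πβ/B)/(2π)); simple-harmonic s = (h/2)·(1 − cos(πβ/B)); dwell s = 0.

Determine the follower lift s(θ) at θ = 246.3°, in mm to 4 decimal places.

seg 1 [0°–231.4°] cycloidal, h=20: full span → s += 20 → s = 20.0000
seg 2 [231.4°–254.3°] cycloidal, h=18: θ=246.3° here. β=14.9, B=22.9. 18·(0.6507 − sin(2π·0.6507)/(2π)) = 14.0364 → s = 34.0364

34.0364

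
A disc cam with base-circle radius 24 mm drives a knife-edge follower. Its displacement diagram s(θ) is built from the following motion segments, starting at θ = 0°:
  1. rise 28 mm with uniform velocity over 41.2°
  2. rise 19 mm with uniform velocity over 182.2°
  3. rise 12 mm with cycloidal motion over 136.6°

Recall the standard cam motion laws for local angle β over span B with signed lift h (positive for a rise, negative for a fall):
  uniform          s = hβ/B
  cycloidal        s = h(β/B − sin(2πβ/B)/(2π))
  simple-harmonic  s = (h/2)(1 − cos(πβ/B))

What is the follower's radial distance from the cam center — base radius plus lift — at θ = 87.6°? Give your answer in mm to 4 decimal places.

seg 1 [0°–41.2°] uniform, h=28: full span → s += 28 → s = 28.0000
seg 2 [41.2°–223.4°] uniform, h=19: θ=87.6° here. β=46.4, B=182.2. 19·46.4/182.2 = 4.8386 → s = 32.8386
radial distance = base radius + s = 24 + 32.8386 = 56.8386

56.8386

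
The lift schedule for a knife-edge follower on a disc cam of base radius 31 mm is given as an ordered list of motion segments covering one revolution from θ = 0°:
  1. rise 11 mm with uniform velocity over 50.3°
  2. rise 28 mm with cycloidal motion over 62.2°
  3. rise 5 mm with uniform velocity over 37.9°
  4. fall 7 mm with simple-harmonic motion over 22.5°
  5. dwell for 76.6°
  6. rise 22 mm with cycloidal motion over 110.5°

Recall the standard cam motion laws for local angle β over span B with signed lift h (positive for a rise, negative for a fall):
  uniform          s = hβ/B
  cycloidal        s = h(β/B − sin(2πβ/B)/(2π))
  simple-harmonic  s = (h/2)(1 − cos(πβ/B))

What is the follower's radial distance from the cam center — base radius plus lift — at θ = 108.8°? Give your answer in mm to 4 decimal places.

seg 1 [0°–50.3°] uniform, h=11: full span → s += 11 → s = 11.0000
seg 2 [50.3°–112.5°] cycloidal, h=28: θ=108.8° here. β=58.5, B=62.2. 28·(0.9405 − sin(2π·0.9405)/(2π)) = 27.9615 → s = 38.9615
radial distance = base radius + s = 31 + 38.9615 = 69.9615

69.9615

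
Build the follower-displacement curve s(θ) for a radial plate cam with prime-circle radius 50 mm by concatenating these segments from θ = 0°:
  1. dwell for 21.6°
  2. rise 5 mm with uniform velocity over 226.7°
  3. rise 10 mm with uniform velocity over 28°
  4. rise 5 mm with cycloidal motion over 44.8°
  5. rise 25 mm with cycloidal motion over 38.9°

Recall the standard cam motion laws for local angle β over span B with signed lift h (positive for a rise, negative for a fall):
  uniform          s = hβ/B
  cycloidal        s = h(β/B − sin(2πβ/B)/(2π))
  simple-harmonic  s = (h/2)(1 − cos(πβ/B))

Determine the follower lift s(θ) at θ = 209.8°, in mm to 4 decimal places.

seg 1 [0°–21.6°] dwell: s stays 0.0000
seg 2 [21.6°–248.3°] uniform, h=5: θ=209.8° here. β=188.2, B=226.7. 5·188.2/226.7 = 4.1509 → s = 4.1509

4.1509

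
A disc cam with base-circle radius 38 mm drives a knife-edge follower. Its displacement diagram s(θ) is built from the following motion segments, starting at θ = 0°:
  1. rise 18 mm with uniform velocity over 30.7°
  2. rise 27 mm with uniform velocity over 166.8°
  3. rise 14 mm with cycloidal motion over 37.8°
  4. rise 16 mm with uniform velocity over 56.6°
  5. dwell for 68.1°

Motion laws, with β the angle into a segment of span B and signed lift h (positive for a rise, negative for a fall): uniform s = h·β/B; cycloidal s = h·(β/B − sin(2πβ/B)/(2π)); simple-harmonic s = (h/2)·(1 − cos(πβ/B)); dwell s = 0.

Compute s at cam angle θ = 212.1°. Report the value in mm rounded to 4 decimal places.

seg 1 [0°–30.7°] uniform, h=18: full span → s += 18 → s = 18.0000
seg 2 [30.7°–197.5°] uniform, h=27: full span → s += 27 → s = 45.0000
seg 3 [197.5°–235.3°] cycloidal, h=14: θ=212.1° here. β=14.6, B=37.8. 14·(0.3862 − sin(2π·0.3862)/(2π)) = 3.9470 → s = 48.9470

48.9470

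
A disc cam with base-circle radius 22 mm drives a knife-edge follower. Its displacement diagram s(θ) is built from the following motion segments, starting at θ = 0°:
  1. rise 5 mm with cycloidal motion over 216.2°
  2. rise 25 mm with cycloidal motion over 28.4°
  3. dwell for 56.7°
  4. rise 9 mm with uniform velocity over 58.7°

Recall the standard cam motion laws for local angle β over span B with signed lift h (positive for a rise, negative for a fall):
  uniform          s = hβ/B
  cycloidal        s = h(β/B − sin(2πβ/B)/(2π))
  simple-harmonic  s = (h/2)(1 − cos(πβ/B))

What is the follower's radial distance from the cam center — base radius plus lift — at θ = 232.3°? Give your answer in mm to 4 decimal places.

seg 1 [0°–216.2°] cycloidal, h=5: full span → s += 5 → s = 5.0000
seg 2 [216.2°–244.6°] cycloidal, h=25: θ=232.3° here. β=16.1, B=28.4. 25·(0.5669 − sin(2π·0.5669)/(2π)) = 15.7962 → s = 20.7962
radial distance = base radius + s = 22 + 20.7962 = 42.7962

42.7962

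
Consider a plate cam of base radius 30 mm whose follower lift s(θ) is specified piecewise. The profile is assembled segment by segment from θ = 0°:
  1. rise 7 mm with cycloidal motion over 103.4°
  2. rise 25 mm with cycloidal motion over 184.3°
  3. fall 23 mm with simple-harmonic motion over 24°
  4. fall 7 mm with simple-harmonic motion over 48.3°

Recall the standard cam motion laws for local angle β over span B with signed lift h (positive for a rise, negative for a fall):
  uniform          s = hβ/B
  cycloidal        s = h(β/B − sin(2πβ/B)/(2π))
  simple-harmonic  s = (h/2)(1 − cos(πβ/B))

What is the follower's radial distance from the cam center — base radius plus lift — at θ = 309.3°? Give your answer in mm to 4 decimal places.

seg 1 [0°–103.4°] cycloidal, h=7: full span → s += 7 → s = 7.0000
seg 2 [103.4°–287.7°] cycloidal, h=25: full span → s += 25 → s = 32.0000
seg 3 [287.7°–311.7°] simple-harmonic, h=-23: θ=309.3° here. β=21.6, B=24. -23/2·(1 − cos(π·0.9000)) = -22.4371 → s = 9.5629
radial distance = base radius + s = 30 + 9.5629 = 39.5629

39.5629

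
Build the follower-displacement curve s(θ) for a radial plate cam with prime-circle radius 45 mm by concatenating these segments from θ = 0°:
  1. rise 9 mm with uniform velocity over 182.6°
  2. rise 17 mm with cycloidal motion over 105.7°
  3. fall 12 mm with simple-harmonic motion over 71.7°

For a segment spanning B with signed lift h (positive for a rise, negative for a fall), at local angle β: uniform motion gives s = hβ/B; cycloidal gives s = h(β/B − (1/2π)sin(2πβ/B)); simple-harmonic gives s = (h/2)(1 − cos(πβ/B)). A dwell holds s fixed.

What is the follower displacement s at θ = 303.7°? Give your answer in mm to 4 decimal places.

seg 1 [0°–182.6°] uniform, h=9: full span → s += 9 → s = 9.0000
seg 2 [182.6°–288.3°] cycloidal, h=17: full span → s += 17 → s = 26.0000
seg 3 [288.3°–360°] simple-harmonic, h=-12: θ=303.7° here. β=15.4, B=71.7. -12/2·(1 − cos(π·0.2148)) = -1.3149 → s = 24.6851

24.6851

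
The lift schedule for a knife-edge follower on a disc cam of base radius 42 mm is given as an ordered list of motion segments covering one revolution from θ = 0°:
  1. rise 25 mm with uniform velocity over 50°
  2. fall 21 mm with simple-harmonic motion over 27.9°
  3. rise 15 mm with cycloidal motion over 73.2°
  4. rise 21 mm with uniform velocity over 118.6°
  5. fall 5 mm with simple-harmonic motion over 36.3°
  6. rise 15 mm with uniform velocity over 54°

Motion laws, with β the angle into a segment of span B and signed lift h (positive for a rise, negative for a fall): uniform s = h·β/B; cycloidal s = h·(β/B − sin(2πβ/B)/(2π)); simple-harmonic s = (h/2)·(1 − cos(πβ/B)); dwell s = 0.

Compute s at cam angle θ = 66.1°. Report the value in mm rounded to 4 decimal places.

seg 1 [0°–50°] uniform, h=25: full span → s += 25 → s = 25.0000
seg 2 [50°–77.9°] simple-harmonic, h=-21: θ=66.1° here. β=16.1, B=27.9. -21/2·(1 − cos(π·0.5771)) = -13.0172 → s = 11.9828

11.9828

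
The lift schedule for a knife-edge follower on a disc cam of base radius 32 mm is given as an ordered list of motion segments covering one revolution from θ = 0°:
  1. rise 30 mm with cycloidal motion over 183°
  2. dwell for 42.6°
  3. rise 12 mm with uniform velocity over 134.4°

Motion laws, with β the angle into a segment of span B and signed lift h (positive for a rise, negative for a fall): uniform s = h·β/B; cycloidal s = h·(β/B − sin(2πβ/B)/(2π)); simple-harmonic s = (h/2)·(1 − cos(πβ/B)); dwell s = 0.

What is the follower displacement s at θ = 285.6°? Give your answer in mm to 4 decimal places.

seg 1 [0°–183°] cycloidal, h=30: full span → s += 30 → s = 30.0000
seg 2 [183°–225.6°] dwell: s stays 30.0000
seg 3 [225.6°–360°] uniform, h=12: θ=285.6° here. β=60, B=134.4. 12·60/134.4 = 5.3571 → s = 35.3571

35.3571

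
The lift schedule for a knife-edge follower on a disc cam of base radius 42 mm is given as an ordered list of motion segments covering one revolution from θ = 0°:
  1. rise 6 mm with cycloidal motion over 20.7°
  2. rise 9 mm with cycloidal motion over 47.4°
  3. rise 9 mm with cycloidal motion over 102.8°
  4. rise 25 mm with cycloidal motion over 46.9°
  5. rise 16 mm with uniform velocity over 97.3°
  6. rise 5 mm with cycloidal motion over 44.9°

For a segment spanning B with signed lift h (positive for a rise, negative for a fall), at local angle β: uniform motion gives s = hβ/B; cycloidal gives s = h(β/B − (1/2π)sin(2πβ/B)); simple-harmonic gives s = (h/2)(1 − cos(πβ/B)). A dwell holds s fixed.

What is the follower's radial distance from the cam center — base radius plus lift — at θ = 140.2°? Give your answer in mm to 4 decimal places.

seg 1 [0°–20.7°] cycloidal, h=6: full span → s += 6 → s = 6.0000
seg 2 [20.7°–68.1°] cycloidal, h=9: full span → s += 9 → s = 15.0000
seg 3 [68.1°–170.9°] cycloidal, h=9: θ=140.2° here. β=72.1, B=102.8. 9·(0.7014 − sin(2π·0.7014)/(2π)) = 7.6783 → s = 22.6783
radial distance = base radius + s = 42 + 22.6783 = 64.6783

64.6783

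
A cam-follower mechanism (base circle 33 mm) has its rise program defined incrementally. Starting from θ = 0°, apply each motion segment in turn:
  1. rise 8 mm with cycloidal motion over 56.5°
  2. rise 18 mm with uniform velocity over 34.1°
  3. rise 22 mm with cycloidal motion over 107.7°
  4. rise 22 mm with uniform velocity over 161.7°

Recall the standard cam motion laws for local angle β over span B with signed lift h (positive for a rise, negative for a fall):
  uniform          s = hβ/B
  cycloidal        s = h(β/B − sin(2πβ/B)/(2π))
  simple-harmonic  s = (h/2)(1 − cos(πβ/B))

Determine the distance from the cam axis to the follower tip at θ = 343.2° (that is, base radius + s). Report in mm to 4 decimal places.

seg 1 [0°–56.5°] cycloidal, h=8: full span → s += 8 → s = 8.0000
seg 2 [56.5°–90.6°] uniform, h=18: full span → s += 18 → s = 26.0000
seg 3 [90.6°–198.3°] cycloidal, h=22: full span → s += 22 → s = 48.0000
seg 4 [198.3°–360°] uniform, h=22: θ=343.2° here. β=144.9, B=161.7. 22·144.9/161.7 = 19.7143 → s = 67.7143
radial distance = base radius + s = 33 + 67.7143 = 100.7143

100.7143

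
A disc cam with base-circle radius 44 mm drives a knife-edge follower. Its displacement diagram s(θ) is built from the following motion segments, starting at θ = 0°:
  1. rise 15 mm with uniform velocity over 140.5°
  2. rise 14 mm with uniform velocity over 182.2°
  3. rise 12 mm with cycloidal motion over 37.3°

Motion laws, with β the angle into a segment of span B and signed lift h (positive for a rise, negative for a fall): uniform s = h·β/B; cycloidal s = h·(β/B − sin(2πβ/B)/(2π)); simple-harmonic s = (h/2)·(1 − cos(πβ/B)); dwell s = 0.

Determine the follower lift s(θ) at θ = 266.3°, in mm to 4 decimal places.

seg 1 [0°–140.5°] uniform, h=15: full span → s += 15 → s = 15.0000
seg 2 [140.5°–322.7°] uniform, h=14: θ=266.3° here. β=125.8, B=182.2. 14·125.8/182.2 = 9.6663 → s = 24.6663

24.6663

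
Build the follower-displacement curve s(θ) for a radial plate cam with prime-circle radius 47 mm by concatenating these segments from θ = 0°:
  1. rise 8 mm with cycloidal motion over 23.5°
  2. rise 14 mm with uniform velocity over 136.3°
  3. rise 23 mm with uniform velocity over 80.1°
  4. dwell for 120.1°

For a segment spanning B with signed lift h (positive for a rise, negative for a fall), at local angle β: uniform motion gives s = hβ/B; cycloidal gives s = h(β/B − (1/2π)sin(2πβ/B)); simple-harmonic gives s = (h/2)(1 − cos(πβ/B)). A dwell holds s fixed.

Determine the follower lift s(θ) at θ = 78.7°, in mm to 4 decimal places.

seg 1 [0°–23.5°] cycloidal, h=8: full span → s += 8 → s = 8.0000
seg 2 [23.5°–159.8°] uniform, h=14: θ=78.7° here. β=55.2, B=136.3. 14·55.2/136.3 = 5.6698 → s = 13.6698

13.6698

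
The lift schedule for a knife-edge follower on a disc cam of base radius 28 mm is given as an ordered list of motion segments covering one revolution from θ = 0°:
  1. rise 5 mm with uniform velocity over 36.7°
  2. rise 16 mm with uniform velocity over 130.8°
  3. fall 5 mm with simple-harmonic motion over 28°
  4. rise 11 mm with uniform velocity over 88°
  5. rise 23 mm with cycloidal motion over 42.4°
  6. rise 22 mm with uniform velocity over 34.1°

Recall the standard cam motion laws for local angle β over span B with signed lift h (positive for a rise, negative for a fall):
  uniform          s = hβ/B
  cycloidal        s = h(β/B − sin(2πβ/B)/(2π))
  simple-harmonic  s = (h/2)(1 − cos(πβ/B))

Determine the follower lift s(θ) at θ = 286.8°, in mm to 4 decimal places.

seg 1 [0°–36.7°] uniform, h=5: full span → s += 5 → s = 5.0000
seg 2 [36.7°–167.5°] uniform, h=16: full span → s += 16 → s = 21.0000
seg 3 [167.5°–195.5°] simple-harmonic, h=-5: full span → s += -5 → s = 16.0000
seg 4 [195.5°–283.5°] uniform, h=11: full span → s += 11 → s = 27.0000
seg 5 [283.5°–325.9°] cycloidal, h=23: θ=286.8° here. β=3.3, B=42.4. 23·(0.0778 − sin(2π·0.0778)/(2π)) = 0.0705 → s = 27.0705

27.0705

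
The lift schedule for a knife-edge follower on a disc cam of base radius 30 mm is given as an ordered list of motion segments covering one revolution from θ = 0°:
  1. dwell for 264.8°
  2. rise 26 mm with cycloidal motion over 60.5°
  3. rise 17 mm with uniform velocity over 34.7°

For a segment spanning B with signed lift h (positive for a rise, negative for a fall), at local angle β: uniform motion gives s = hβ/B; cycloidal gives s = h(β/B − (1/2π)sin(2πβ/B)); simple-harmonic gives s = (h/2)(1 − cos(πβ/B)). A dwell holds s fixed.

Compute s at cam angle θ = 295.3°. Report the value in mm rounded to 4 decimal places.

seg 1 [0°–264.8°] dwell: s stays 0.0000
seg 2 [264.8°–325.3°] cycloidal, h=26: θ=295.3° here. β=30.5, B=60.5. 26·(0.5041 − sin(2π·0.5041)/(2π)) = 13.2149 → s = 13.2149

13.2149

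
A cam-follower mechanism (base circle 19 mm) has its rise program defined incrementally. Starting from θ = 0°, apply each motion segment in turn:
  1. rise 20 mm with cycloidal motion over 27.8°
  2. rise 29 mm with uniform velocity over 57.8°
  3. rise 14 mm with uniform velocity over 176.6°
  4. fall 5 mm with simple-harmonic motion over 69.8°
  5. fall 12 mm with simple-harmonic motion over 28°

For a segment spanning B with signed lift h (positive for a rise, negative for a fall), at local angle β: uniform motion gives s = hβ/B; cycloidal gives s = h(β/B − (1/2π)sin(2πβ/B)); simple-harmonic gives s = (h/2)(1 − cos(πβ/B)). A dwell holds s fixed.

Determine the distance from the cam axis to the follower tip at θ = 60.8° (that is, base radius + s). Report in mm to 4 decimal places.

seg 1 [0°–27.8°] cycloidal, h=20: full span → s += 20 → s = 20.0000
seg 2 [27.8°–85.6°] uniform, h=29: θ=60.8° here. β=33, B=57.8. 29·33/57.8 = 16.5571 → s = 36.5571
radial distance = base radius + s = 19 + 36.5571 = 55.5571

55.5571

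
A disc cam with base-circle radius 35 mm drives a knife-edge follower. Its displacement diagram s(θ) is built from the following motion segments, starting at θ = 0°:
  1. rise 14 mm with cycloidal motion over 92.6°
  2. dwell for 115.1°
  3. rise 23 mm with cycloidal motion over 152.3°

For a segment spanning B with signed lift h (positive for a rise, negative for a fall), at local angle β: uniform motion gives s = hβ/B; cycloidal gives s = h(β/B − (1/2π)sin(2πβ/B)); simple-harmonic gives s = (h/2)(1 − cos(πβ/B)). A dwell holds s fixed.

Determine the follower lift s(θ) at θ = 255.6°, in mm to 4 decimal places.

seg 1 [0°–92.6°] cycloidal, h=14: full span → s += 14 → s = 14.0000
seg 2 [92.6°–207.7°] dwell: s stays 14.0000
seg 3 [207.7°–360°] cycloidal, h=23: θ=255.6° here. β=47.9, B=152.3. 23·(0.3145 − sin(2π·0.3145)/(2π)) = 3.8698 → s = 17.8698

17.8698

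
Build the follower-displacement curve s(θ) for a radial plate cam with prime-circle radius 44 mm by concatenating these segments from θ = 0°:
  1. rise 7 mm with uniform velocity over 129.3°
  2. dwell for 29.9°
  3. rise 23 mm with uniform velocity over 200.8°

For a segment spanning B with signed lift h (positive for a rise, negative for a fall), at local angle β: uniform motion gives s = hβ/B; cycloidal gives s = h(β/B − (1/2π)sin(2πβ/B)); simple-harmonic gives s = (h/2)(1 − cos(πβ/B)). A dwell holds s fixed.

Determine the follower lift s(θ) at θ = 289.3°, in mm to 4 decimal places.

seg 1 [0°–129.3°] uniform, h=7: full span → s += 7 → s = 7.0000
seg 2 [129.3°–159.2°] dwell: s stays 7.0000
seg 3 [159.2°–360°] uniform, h=23: θ=289.3° here. β=130.1, B=200.8. 23·130.1/200.8 = 14.9019 → s = 21.9019

21.9019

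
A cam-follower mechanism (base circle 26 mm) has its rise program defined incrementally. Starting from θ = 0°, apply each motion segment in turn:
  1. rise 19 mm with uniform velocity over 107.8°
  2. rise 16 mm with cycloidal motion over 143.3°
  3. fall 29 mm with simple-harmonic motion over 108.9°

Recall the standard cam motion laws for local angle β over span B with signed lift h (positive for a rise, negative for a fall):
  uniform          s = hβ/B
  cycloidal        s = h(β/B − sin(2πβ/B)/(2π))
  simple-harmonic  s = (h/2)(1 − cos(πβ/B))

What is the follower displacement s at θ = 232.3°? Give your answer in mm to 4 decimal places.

seg 1 [0°–107.8°] uniform, h=19: full span → s += 19 → s = 19.0000
seg 2 [107.8°–251.1°] cycloidal, h=16: θ=232.3° here. β=124.5, B=143.3. 16·(0.8688 − sin(2π·0.8688)/(2π)) = 15.7702 → s = 34.7702

34.7702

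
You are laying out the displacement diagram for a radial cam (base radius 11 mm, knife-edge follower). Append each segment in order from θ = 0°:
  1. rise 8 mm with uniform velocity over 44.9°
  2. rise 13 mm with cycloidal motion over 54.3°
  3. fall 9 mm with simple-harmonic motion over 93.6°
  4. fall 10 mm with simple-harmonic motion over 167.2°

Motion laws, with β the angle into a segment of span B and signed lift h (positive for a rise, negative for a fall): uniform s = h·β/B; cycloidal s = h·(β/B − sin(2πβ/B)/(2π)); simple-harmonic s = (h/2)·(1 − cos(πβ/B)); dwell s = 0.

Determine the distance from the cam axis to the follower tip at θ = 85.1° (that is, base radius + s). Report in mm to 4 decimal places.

seg 1 [0°–44.9°] uniform, h=8: full span → s += 8 → s = 8.0000
seg 2 [44.9°–99.2°] cycloidal, h=13: θ=85.1° here. β=40.2, B=54.3. 13·(0.7403 − sin(2π·0.7403)/(2π)) = 11.6895 → s = 19.6895
radial distance = base radius + s = 11 + 19.6895 = 30.6895

30.6895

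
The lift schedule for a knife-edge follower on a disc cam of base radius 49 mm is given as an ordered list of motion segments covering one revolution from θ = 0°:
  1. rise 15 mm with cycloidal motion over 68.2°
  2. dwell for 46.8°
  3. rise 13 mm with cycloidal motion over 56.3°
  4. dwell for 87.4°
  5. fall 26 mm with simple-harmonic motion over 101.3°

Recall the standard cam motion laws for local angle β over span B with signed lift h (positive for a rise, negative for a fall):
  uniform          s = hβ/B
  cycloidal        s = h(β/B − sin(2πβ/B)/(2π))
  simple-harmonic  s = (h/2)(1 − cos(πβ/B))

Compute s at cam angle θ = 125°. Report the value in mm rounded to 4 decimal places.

seg 1 [0°–68.2°] cycloidal, h=15: full span → s += 15 → s = 15.0000
seg 2 [68.2°–115°] dwell: s stays 15.0000
seg 3 [115°–171.3°] cycloidal, h=13: θ=125° here. β=10, B=56.3. 13·(0.1776 − sin(2π·0.1776)/(2π)) = 0.4503 → s = 15.4503

15.4503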